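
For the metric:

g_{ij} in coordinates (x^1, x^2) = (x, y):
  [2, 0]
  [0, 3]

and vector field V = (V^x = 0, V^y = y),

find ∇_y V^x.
All Christoffel symbols are zero.
∇_y V^x = ∂_y V^x + Γ^x_{y j} V^j
  = (0) + (0)(0) + (0)(y)
  = 0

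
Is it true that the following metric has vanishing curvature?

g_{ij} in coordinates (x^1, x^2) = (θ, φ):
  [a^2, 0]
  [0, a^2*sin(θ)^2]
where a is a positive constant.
Non-zero Christoffel symbols:
Γ^θ_{φ φ} = -sin(2*θ)/2
Γ^φ_{θ φ} = 1/tan(θ)
Ricci tensor: R_{θθ} = 1, R_{θφ} = 0, R_{φφ} = sin(θ)^2
The Ricci tensor is non-zero, so the Riemann tensor is non-zero: not flat.
No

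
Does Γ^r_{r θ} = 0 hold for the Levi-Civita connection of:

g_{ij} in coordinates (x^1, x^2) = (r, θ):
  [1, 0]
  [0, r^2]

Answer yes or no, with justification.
Γ^r_{r θ} = (1/2) g^{rr} (∂_r g_{rθ} + ∂_θ g_{rr} - ∂_r g_{rθ}) = (1/2)(1)((0) + (0) - (0)) = 0
This equals the proposed value 0.
Yes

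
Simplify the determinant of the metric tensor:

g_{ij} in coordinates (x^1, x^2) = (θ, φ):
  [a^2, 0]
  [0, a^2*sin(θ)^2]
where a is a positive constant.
For a 2×2 metric: det(g) = g_{11}·g_{22} - g_{12}·g_{21}
= (a^2)·(a^2*sin(θ)^2) - (0)·(0)
= a^4*sin(θ)^2 - 0
det(g) = a^4*sin(θ)^2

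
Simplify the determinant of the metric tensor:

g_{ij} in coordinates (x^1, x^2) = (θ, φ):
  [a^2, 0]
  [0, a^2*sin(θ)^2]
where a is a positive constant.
For a 2×2 metric: det(g) = g_{11}·g_{22} - g_{12}·g_{21}
= (a^2)·(a^2*sin(θ)^2) - (0)·(0)
= a^4*sin(θ)^2 - 0
det(g) = a^4*sin(θ)^2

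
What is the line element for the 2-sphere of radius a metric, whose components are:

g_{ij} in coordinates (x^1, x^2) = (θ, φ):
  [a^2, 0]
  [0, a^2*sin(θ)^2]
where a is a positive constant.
ds^2 = g_{ij} dx^i dx^j; only the non-zero components contribute.
ds^2 = a^2 dθ^2 + a^2*sin(θ)^2 dφ^2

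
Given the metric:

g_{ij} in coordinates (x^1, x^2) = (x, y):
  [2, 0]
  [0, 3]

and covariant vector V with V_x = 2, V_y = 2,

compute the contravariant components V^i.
Inverse metric (diagonal): g^{xx} = 1/2, g^{yy} = 1/3
V^i = g^{ij} V_j:
V^x = (1/2)(2) + (0)(2) = 1
V^y = (0)(2) + (1/3)(2) = 2/3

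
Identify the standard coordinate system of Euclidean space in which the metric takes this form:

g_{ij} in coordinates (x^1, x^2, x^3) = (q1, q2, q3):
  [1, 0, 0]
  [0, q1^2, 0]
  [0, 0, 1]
The line element ds^2 = dq1^2 + q1^2 dq2^2 + dq3^2 is dr^2 + r^2 dθ^2 + dz^2 with q1 = r, q2 = θ, q3 = z.
cylindrical coordinates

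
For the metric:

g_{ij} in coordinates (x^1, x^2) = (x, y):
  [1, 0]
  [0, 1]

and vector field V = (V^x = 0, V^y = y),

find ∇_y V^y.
All Christoffel symbols are zero.
∇_y V^y = ∂_y V^y + Γ^y_{y j} V^j
  = (1) + (0)(0) + (0)(y)
  = 1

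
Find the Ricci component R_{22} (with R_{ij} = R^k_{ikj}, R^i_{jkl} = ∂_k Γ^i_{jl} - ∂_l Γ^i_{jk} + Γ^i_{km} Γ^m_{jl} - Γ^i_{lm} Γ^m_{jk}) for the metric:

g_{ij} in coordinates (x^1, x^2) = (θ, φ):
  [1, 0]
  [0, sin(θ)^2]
Non-zero Christoffel symbols (Γ^k_{ij} = Γ^k_{ji}):
Γ^θ_{φ φ} = -sin(2*θ)/2
Γ^φ_{θ φ} = 1/tan(θ)
R^θ_{φ θ φ} = ∂_θ Γ^θ_{φ φ} - ∂_φ Γ^θ_{φ θ} + Γ^θ_{θ m} Γ^m_{φ φ} - Γ^θ_{φ m} Γ^m_{φ θ}
  = (-cos(2*θ)) - (0) + (0) - (-cos(θ)^2) = sin(θ)^2
R^φ_{φ φ φ} = 0 (a repeated index in an antisymmetric pair)
R_{φφ} = R^θ_{φ θ φ} + R^φ_{φ φ φ} = (sin(θ)^2) + (0) = sin(θ)^2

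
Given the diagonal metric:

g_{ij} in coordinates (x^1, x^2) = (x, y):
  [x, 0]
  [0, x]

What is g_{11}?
With x^1 = x, x^2 = y, g_{11} = g_{xx} is the row-1, column-1 entry of the matrix.
g_{11} = x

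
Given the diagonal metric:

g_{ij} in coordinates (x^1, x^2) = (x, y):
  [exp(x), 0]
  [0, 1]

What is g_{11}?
With x^1 = x, x^2 = y, g_{11} = g_{xx} is the row-1, column-1 entry of the matrix.
g_{11} = exp(x)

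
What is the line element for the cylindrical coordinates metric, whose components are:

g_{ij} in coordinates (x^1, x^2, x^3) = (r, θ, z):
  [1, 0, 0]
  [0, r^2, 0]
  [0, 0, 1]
ds^2 = g_{ij} dx^i dx^j; only the non-zero components contribute.
ds^2 = dr^2 + r^2 dθ^2 + dz^2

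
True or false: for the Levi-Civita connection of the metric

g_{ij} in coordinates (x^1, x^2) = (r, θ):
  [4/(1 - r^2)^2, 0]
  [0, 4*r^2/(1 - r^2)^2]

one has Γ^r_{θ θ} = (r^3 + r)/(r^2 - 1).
Γ^r_{θ θ} = (1/2) g^{rr} (∂_θ g_{rθ} + ∂_θ g_{rθ} - ∂_r g_{θθ}) = (1/2)((1 - r^2)^2/4)((0) + (0) - (-8*(r^3 + r)/(r^2 - 1)^3)) = (r^3 + r)/(r^2 - 1)
This equals the proposed value (r^3 + r)/(r^2 - 1).
True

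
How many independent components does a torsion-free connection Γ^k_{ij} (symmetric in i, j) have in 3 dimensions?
Γ^k_{ij} has n choices for the upper index and n(n+1)/2 independent symmetric lower index pairs.
Total = 3 × 3×4/2 = 3 × 6 = 18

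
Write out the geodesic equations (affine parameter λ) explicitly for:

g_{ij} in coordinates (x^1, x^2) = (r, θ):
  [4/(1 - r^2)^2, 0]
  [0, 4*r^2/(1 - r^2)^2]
Geodesic equation: d^2x^k/dλ^2 + Γ^k_{ij} (dx^i/dλ)(dx^j/dλ) = 0.
Non-zero Christoffel symbols:
Γ^r_{r r} = 2*r/(1 - r^2)
Γ^r_{θ θ} = (r^3 + r)/(r^2 - 1)
Γ^θ_{r θ} = (-r^2 - 1)/(r^3 - r)
Substituting (the symmetric pair Γ^k_{ij}, Γ^k_{ji} combines into a factor 2):
d^2r/dλ^2 + (2*r/(1 - r^2)) (dr/dλ)^2 + ((r^3 + r)/(r^2 - 1)) (dθ/dλ)^2 = 0
d^2θ/dλ^2 + ((-2*r^2 - 2)/(r^3 - r)) (dr/dλ)(dθ/dλ) = 0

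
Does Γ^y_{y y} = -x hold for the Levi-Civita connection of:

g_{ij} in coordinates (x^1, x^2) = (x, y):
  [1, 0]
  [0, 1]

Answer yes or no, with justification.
Γ^y_{y y} = (1/2) g^{yy} (∂_y g_{yy} + ∂_y g_{yy} - ∂_y g_{yy}) = (1/2)(1)((0) + (0) - (0)) = 0
This differs from the proposed value -x.
No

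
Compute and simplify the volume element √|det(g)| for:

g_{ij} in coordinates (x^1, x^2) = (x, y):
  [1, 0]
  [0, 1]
det(g) = 1
√|det(g)| = 1
Volume element: dV = 1 dx dy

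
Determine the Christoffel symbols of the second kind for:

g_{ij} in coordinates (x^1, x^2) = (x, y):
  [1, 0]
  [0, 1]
Using Γ^k_{ij} = (1/2) g^{km} (∂_i g_{mj} + ∂_j g_{mi} - ∂_m g_{ij}); the metric is diagonal, so only the m = k term contributes.
Every metric component is constant, so all ∂_m g_{ij} = 0 and every Christoffel symbol vanishes.
All Christoffel symbols are zero.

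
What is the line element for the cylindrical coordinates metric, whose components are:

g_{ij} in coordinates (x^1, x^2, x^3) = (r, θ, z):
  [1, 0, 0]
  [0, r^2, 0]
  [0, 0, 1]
ds^2 = g_{ij} dx^i dx^j; only the non-zero components contribute.
ds^2 = dr^2 + r^2 dθ^2 + dz^2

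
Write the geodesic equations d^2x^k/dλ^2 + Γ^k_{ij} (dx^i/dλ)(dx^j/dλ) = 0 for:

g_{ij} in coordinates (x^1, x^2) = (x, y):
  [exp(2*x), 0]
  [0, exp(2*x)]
Geodesic equation: d^2x^k/dλ^2 + Γ^k_{ij} (dx^i/dλ)(dx^j/dλ) = 0.
Non-zero Christoffel symbols:
Γ^x_{x x} = 1
Γ^x_{y y} = -1
Γ^y_{x y} = 1
Substituting (the symmetric pair Γ^k_{ij}, Γ^k_{ji} combines into a factor 2):
d^2x/dλ^2 + (dx/dλ)^2 - (dy/dλ)^2 = 0
d^2y/dλ^2 + 2 (dx/dλ)(dy/dλ) = 0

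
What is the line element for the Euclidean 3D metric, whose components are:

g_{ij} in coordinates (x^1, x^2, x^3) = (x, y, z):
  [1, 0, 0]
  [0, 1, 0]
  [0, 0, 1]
ds^2 = g_{ij} dx^i dx^j; only the non-zero components contribute.
ds^2 = dx^2 + dy^2 + dz^2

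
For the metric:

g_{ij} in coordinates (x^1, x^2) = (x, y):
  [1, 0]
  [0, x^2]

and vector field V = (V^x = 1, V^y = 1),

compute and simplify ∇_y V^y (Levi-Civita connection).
Non-zero Christoffel symbols:
Γ^x_{y y} = -x
Γ^y_{x y} = 1/x
∇_y V^y = ∂_y V^y + Γ^y_{y j} V^j
  = (0) + (1/x)(1) + (0)(1)
  = 1/x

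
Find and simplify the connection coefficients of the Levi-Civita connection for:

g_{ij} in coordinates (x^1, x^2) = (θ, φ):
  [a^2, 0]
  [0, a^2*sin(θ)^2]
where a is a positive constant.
Using Γ^k_{ij} = (1/2) g^{km} (∂_i g_{mj} + ∂_j g_{mi} - ∂_m g_{ij}); the metric is diagonal, so only the m = k term contributes.
Non-zero symbols (using the symmetry Γ^k_{ij} = Γ^k_{ji}):
Γ^θ_{φ φ} = (1/2) g^{θθ} (∂_φ g_{θφ} + ∂_φ g_{θφ} - ∂_θ g_{φφ}) = (1/2)(1/a^2)((0) + (0) - (a^2*sin(2*θ))) = -sin(2*θ)/2
Γ^φ_{θ φ} = (1/2) g^{φφ} (∂_θ g_{φφ} + ∂_φ g_{φθ} - ∂_φ g_{θφ}) = (1/2)(1/(a^2*sin(θ)^2))((a^2*sin(2*θ)) + (0) - (0)) = 1/tan(θ)
All other Christoffel symbols are zero.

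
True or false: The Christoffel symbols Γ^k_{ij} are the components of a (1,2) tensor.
Under a change of coordinates Γ picks up an inhomogeneous term ∂²x/∂x'∂x'; e.g. Γ = 0 in Cartesian coordinates but Γ^r_{θθ} = -r in polar coordinates on the same flat plane.
False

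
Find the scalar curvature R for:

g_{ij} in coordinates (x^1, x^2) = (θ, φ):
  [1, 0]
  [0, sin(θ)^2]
Non-zero Christoffel symbols (Γ^k_{ij} = Γ^k_{ji}):
Γ^θ_{φ φ} = -sin(2*θ)/2
Γ^φ_{θ φ} = 1/tan(θ)
Ricci tensor (R_{ij} = R^k_{ikj}): R_{θθ} = 1, R_{θφ} = 0, R_{φφ} = sin(θ)^2
Inverse metric: g^{θθ} = 1, g^{φφ} = 1/sin(θ)^2
R = g^{ij} R_{ij} = (1)(1) + (1/sin(θ)^2)(sin(θ)^2) = 2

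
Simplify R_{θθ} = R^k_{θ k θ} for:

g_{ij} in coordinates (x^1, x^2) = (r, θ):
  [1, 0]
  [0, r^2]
Non-zero Christoffel symbols (Γ^k_{ij} = Γ^k_{ji}):
Γ^r_{θ θ} = -r
Γ^θ_{r θ} = 1/r
R^r_{θ r θ} = ∂_r Γ^r_{θ θ} - ∂_θ Γ^r_{θ r} + Γ^r_{r m} Γ^m_{θ θ} - Γ^r_{θ m} Γ^m_{θ r}
  = (-1) - (0) + (0) - (-1) = 0
R^θ_{θ θ θ} = 0 (a repeated index in an antisymmetric pair)
R_{θθ} = R^r_{θ r θ} + R^θ_{θ θ θ} = (0) + (0) = 0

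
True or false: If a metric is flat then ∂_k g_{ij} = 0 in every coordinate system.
Flatness means R^i_{jkl} = 0; the components can still vary, e.g. the flat plane in polar coordinates has g_{θθ} = r^2.
False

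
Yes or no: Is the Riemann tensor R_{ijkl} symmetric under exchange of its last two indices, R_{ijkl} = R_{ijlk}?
It is antisymmetric in the last pair: R_{ijkl} = -R_{ijlk}.
No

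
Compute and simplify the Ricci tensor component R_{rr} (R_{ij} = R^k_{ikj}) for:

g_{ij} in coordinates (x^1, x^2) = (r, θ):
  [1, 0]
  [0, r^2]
Non-zero Christoffel symbols (Γ^k_{ij} = Γ^k_{ji}):
Γ^r_{θ θ} = -r
Γ^θ_{r θ} = 1/r
R^r_{r r r} = 0 (a repeated index in an antisymmetric pair)
R^θ_{r θ r} = ∂_θ Γ^θ_{r r} - ∂_r Γ^θ_{r θ} + Γ^θ_{θ m} Γ^m_{r r} - Γ^θ_{r m} Γ^m_{r θ}
  = (0) - (-1/r^2) + (0) - (1/r^2) = 0
R_{rr} = R^r_{r r r} + R^θ_{r θ r} = (0) + (0) = 0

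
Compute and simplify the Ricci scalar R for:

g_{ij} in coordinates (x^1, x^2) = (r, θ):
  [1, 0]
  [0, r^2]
Non-zero Christoffel symbols (Γ^k_{ij} = Γ^k_{ji}):
Γ^r_{θ θ} = -r
Γ^θ_{r θ} = 1/r
Ricci tensor (R_{ij} = R^k_{ikj}): R_{rr} = 0, R_{rθ} = 0, R_{θθ} = 0
Inverse metric: g^{rr} = 1, g^{θθ} = 1/r^2
R = g^{ij} R_{ij} = (1)(0) + (1/r^2)(0) = 0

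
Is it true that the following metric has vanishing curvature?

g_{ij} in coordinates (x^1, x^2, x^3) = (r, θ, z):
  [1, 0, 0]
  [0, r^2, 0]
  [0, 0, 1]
Non-zero Christoffel symbols:
Γ^r_{θ θ} = -r
Γ^θ_{r θ} = 1/r
Ricci tensor: R_{rr} = 0, R_{rθ} = 0, R_{rz} = 0, R_{θθ} = 0, R_{θz} = 0, R_{zz} = 0
All R_{ij} vanish; in 3 dimensions the Riemann tensor is fully determined by the Ricci tensor, so R^i_{jkl} = 0: the metric is flat (curvilinear coordinates on flat space).
Yes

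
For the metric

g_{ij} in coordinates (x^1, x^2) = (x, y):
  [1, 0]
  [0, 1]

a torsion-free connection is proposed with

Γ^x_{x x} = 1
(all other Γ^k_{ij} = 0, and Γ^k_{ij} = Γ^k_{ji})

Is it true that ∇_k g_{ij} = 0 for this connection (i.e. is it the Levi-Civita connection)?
Using ∇_k g_{ij} = ∂_k g_{ij} - Γ^m_{ki} g_{mj} - Γ^m_{kj} g_{im}:
∇_x g_{xx} = (0) - (1) - (1) = -2 ≠ 0
So the connection is not metric compatible (it is not the Levi-Civita connection).
No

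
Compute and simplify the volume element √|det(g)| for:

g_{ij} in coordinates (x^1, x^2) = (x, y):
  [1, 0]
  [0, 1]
det(g) = 1
√|det(g)| = 1
Volume element: dV = 1 dx dy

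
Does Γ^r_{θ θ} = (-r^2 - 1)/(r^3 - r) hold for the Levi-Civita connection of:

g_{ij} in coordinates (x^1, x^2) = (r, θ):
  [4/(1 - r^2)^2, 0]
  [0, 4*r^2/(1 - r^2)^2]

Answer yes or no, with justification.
Γ^r_{θ θ} = (1/2) g^{rr} (∂_θ g_{rθ} + ∂_θ g_{rθ} - ∂_r g_{θθ}) = (1/2)((1 - r^2)^2/4)((0) + (0) - (-8*(r^3 + r)/(r^2 - 1)^3)) = (r^3 + r)/(r^2 - 1)
This differs from the proposed value (-r^2 - 1)/(r^3 - r).
No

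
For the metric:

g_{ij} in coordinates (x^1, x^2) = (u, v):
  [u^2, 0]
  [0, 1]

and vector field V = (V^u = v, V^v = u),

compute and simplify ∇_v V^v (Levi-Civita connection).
Non-zero Christoffel symbols:
Γ^u_{u u} = 1/u
∇_v V^v = ∂_v V^v + Γ^v_{v j} V^j
  = (0) + (0)(v) + (0)(u)
  = 0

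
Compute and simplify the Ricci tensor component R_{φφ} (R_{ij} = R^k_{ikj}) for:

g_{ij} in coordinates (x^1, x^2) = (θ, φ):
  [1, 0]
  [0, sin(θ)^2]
Non-zero Christoffel symbols (Γ^k_{ij} = Γ^k_{ji}):
Γ^θ_{φ φ} = -sin(2*θ)/2
Γ^φ_{θ φ} = 1/tan(θ)
R^θ_{φ θ φ} = ∂_θ Γ^θ_{φ φ} - ∂_φ Γ^θ_{φ θ} + Γ^θ_{θ m} Γ^m_{φ φ} - Γ^θ_{φ m} Γ^m_{φ θ}
  = (-cos(2*θ)) - (0) + (0) - (-cos(θ)^2) = sin(θ)^2
R^φ_{φ φ φ} = 0 (a repeated index in an antisymmetric pair)
R_{φφ} = R^θ_{φ θ φ} + R^φ_{φ φ φ} = (sin(θ)^2) + (0) = sin(θ)^2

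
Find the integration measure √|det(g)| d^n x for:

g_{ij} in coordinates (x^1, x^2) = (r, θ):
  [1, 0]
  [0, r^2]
det(g) = r^2
√|det(g)| = r
Volume element: dV = r dr dθ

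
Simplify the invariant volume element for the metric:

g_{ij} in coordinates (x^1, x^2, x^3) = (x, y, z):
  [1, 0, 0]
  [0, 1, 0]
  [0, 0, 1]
det(g) = 1
√|det(g)| = 1
Volume element: dV = 1 dx dy dz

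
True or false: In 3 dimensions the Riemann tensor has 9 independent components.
n^2(n^2-1)/12 = 9·8/12 = 6 independent components for n = 3.
False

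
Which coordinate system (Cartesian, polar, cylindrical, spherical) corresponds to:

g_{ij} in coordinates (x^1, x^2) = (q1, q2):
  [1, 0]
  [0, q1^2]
The line element ds^2 = dq1^2 + q1^2 dq2^2 is dr^2 + r^2 dθ^2 with q1 = r, q2 = θ.
polar coordinates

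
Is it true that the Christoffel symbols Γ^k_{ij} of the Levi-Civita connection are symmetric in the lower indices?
The Levi-Civita connection is torsion-free, which is exactly Γ^k_{ij} = Γ^k_{ji}.
Yes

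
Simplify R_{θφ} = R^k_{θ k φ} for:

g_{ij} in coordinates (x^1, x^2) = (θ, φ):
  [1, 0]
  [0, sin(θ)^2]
Non-zero Christoffel symbols (Γ^k_{ij} = Γ^k_{ji}):
Γ^θ_{φ φ} = -sin(2*θ)/2
Γ^φ_{θ φ} = 1/tan(θ)
R^θ_{θ θ φ} = 0 (a repeated index in an antisymmetric pair)
R^φ_{θ φ φ} = 0 (a repeated index in an antisymmetric pair)
R_{θφ} = R^θ_{θ θ φ} + R^φ_{θ φ φ} = (0) + (0) = 0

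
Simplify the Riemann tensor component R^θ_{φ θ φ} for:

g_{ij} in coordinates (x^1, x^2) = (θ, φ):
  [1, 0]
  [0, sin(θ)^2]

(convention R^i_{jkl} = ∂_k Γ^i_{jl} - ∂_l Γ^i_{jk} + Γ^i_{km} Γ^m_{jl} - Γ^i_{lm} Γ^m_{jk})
Non-zero Christoffel symbols (Γ^k_{ij} = Γ^k_{ji}):
Γ^θ_{φ φ} = -sin(2*θ)/2
Γ^φ_{θ φ} = 1/tan(θ)
R^θ_{φ θ φ} = ∂_θ Γ^θ_{φ φ} - ∂_φ Γ^θ_{φ θ} + Γ^θ_{θ m} Γ^m_{φ φ} - Γ^θ_{φ m} Γ^m_{φ θ}
  = (-cos(2*θ)) - (0) + (0) - (-cos(θ)^2) = sin(θ)^2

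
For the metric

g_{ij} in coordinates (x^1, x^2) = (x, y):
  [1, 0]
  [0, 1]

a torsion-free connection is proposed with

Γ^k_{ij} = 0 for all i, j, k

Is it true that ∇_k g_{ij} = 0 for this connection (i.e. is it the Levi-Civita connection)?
Using ∇_k g_{ij} = ∂_k g_{ij} - Γ^m_{ki} g_{mj} - Γ^m_{kj} g_{im}:
e.g. ∇_y g_{xy} = (0) - (0) - (0) = 0
Every component ∇_k g_{ij} vanishes: the connection is metric compatible.
Yes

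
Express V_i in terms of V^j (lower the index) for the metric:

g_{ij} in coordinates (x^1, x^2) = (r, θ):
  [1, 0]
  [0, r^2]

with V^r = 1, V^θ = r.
V_i = g_{ij} V^j:
V_r = (1)(1) + (0)(r) = 1
V_θ = (0)(1) + (r^2)(r) = r^3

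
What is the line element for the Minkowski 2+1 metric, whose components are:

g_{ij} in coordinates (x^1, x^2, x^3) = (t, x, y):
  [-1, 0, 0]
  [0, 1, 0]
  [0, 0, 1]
ds^2 = g_{ij} dx^i dx^j; only the non-zero components contribute.
ds^2 = -dt^2 + dx^2 + dy^2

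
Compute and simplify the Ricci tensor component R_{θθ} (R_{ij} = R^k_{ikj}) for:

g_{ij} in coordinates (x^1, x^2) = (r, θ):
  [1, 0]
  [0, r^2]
Non-zero Christoffel symbols (Γ^k_{ij} = Γ^k_{ji}):
Γ^r_{θ θ} = -r
Γ^θ_{r θ} = 1/r
R^r_{θ r θ} = ∂_r Γ^r_{θ θ} - ∂_θ Γ^r_{θ r} + Γ^r_{r m} Γ^m_{θ θ} - Γ^r_{θ m} Γ^m_{θ r}
  = (-1) - (0) + (0) - (-1) = 0
R^θ_{θ θ θ} = 0 (a repeated index in an antisymmetric pair)
R_{θθ} = R^r_{θ r θ} + R^θ_{θ θ θ} = (0) + (0) = 0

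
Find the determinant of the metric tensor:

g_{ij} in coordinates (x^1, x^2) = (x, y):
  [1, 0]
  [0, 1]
For a 2×2 metric: det(g) = g_{11}·g_{22} - g_{12}·g_{21}
= (1)·(1) - (0)·(0)
= 1 - 0
det(g) = 1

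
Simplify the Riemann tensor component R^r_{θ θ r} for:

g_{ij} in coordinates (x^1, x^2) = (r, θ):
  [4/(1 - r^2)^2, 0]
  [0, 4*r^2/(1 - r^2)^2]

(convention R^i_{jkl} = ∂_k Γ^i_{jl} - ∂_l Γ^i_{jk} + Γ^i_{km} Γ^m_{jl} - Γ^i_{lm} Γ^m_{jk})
Non-zero Christoffel symbols (Γ^k_{ij} = Γ^k_{ji}):
Γ^r_{r r} = 2*r/(1 - r^2)
Γ^r_{θ θ} = (r^3 + r)/(r^2 - 1)
Γ^θ_{r θ} = (-r^2 - 1)/(r^3 - r)
R^r_{θ θ r} = ∂_θ Γ^r_{θ r} - ∂_r Γ^r_{θ θ} + Γ^r_{θ m} Γ^m_{θ r} - Γ^r_{r m} Γ^m_{θ θ}
  = (0) - ((r^4 - 4*r^2 - 1)/(r^2 - 1)^2) + (-(r^2 + 1)^2/(r^2 - 1)^2) - (-2*r^2*(r^2 + 1)/(r^2 - 1)^2) = 4*r^2/(r^2 - 1)^2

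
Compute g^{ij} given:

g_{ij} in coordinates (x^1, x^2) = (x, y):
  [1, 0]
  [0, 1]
The metric is diagonal, so g^{ij} is diagonal with entries 1/g_{ii}: diag(1, 1).
g^{ij}:
  [1, 0]
  [0, 1]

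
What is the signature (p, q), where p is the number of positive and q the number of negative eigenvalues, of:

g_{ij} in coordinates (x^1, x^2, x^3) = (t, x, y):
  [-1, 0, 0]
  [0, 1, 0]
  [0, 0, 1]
The metric is diagonal, so its eigenvalues are the diagonal entries: -1, 1, 1 (at a generic point, where coordinate-dependent entries are positive).
2 positive, 1 negative.
(2, 1) - Lorentzian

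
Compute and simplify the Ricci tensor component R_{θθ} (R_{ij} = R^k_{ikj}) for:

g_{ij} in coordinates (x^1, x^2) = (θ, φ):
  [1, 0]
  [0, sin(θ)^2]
Non-zero Christoffel symbols (Γ^k_{ij} = Γ^k_{ji}):
Γ^θ_{φ φ} = -sin(2*θ)/2
Γ^φ_{θ φ} = 1/tan(θ)
R^θ_{θ θ θ} = 0 (a repeated index in an antisymmetric pair)
R^φ_{θ φ θ} = ∂_φ Γ^φ_{θ θ} - ∂_θ Γ^φ_{θ φ} + Γ^φ_{φ m} Γ^m_{θ θ} - Γ^φ_{θ m} Γ^m_{θ φ}
  = (0) - (-1/sin(θ)^2) + (0) - (1/tan(θ)^2) = 1
R_{θθ} = R^θ_{θ θ θ} + R^φ_{θ φ θ} = (0) + (1) = 1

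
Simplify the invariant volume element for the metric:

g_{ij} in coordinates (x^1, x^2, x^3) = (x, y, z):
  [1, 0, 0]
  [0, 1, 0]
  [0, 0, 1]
det(g) = 1
√|det(g)| = 1
Volume element: dV = 1 dx dy dz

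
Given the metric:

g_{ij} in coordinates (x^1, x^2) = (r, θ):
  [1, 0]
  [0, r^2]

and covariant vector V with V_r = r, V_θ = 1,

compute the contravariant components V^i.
Inverse metric (diagonal): g^{rr} = 1, g^{θθ} = 1/r^2
V^i = g^{ij} V_j:
V^r = (1)(r) + (0)(1) = r
V^θ = (0)(r) + (1/r^2)(1) = 1/r^2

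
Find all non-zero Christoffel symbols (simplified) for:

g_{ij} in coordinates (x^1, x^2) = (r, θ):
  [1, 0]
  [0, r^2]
Using Γ^k_{ij} = (1/2) g^{km} (∂_i g_{mj} + ∂_j g_{mi} - ∂_m g_{ij}); the metric is diagonal, so only the m = k term contributes.
Non-zero symbols (using the symmetry Γ^k_{ij} = Γ^k_{ji}):
Γ^r_{θ θ} = (1/2) g^{rr} (∂_θ g_{rθ} + ∂_θ g_{rθ} - ∂_r g_{θθ}) = (1/2)(1)((0) + (0) - (2*r)) = -r
Γ^θ_{r θ} = (1/2) g^{θθ} (∂_r g_{θθ} + ∂_θ g_{θr} - ∂_θ g_{rθ}) = (1/2)(1/r^2)((2*r) + (0) - (0)) = 1/r
All other Christoffel symbols are zero.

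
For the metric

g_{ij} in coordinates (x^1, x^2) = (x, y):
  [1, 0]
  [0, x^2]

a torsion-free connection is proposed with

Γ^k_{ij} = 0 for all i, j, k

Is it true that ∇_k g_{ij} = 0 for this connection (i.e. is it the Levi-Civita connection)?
Using ∇_k g_{ij} = ∂_k g_{ij} - Γ^m_{ki} g_{mj} - Γ^m_{kj} g_{im}:
∇_x g_{yy} = (2*x) - (0) - (0) = 2*x ≠ 0
So the connection is not metric compatible (it is not the Levi-Civita connection).
No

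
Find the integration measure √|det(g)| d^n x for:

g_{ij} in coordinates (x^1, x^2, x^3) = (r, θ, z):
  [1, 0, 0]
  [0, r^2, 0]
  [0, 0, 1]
det(g) = r^2
√|det(g)| = r
Volume element: dV = r dr dθ dz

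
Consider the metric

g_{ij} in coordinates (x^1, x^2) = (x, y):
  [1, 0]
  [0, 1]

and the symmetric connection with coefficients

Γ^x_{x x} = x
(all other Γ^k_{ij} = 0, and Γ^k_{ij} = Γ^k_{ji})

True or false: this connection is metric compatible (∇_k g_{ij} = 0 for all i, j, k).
Using ∇_k g_{ij} = ∂_k g_{ij} - Γ^m_{ki} g_{mj} - Γ^m_{kj} g_{im}:
∇_x g_{xx} = (0) - (x) - (x) = -2*x ≠ 0
So the connection is not metric compatible (it is not the Levi-Civita connection).
False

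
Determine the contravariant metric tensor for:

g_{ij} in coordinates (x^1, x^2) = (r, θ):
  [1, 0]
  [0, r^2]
The metric is diagonal, so g^{ij} is diagonal with entries 1/g_{ii}: diag(1, 1/(r^2)).
g^{ij}:
  [1, 0]
  [0, 1/r^2]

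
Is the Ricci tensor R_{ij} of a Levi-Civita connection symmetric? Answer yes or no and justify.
R_{ij} = R^k_{ikj}; the pair symmetry R_{kilj} = R_{ljki} gives R_{ij} = R_{ji}.
Yes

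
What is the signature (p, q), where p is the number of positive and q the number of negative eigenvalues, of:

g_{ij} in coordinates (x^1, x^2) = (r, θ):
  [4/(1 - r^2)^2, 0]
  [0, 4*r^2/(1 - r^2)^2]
The metric is diagonal, so its eigenvalues are the diagonal entries: 4/(1 - r^2)^2, 4*r^2/(1 - r^2)^2 (at a generic point, where coordinate-dependent entries are positive).
2 positive, 0 negative.
(2, 0) - Riemannian (positive definite)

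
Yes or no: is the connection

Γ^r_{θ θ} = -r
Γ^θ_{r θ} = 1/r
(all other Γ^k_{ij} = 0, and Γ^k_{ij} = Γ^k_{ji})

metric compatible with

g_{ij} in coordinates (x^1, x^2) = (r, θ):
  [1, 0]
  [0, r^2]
Using ∇_k g_{ij} = ∂_k g_{ij} - Γ^m_{ki} g_{mj} - Γ^m_{kj} g_{im}:
e.g. ∇_r g_{θθ} = (2*r) - (r) - (r) = 0
Every component ∇_k g_{ij} vanishes: the connection is metric compatible.
Yes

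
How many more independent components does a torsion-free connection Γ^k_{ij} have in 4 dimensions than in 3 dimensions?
Independent components in n dimensions: n × n(n+1)/2 = n^2(n+1)/2.
4D: 4 × 10 = 40
3D: 3 × 6 = 18
Difference = 40 - 18 = 22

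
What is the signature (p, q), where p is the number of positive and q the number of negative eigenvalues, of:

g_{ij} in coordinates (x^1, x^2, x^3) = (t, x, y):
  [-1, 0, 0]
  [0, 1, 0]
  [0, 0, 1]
The metric is diagonal, so its eigenvalues are the diagonal entries: -1, 1, 1 (at a generic point, where coordinate-dependent entries are positive).
2 positive, 1 negative.
(2, 1) - Lorentzian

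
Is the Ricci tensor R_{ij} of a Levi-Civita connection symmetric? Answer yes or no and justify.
R_{ij} = R^k_{ikj}; the pair symmetry R_{kilj} = R_{ljki} gives R_{ij} = R_{ji}.
Yes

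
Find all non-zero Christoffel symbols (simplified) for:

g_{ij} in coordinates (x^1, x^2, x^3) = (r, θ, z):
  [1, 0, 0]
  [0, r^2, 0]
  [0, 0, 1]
Using Γ^k_{ij} = (1/2) g^{km} (∂_i g_{mj} + ∂_j g_{mi} - ∂_m g_{ij}); the metric is diagonal, so only the m = k term contributes.
Non-zero symbols (using the symmetry Γ^k_{ij} = Γ^k_{ji}):
Γ^r_{θ θ} = (1/2) g^{rr} (∂_θ g_{rθ} + ∂_θ g_{rθ} - ∂_r g_{θθ}) = (1/2)(1)((0) + (0) - (2*r)) = -r
Γ^θ_{r θ} = (1/2) g^{θθ} (∂_r g_{θθ} + ∂_θ g_{θr} - ∂_θ g_{rθ}) = (1/2)(1/r^2)((2*r) + (0) - (0)) = 1/r
All other Christoffel symbols are zero.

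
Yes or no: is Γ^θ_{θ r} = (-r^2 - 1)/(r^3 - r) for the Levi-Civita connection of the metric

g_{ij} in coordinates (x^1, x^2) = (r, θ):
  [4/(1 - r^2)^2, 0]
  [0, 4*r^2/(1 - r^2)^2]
Γ^θ_{θ r} = (1/2) g^{θθ} (∂_θ g_{θr} + ∂_r g_{θθ} - ∂_θ g_{θr}) = (1/2)((1 - r^2)^2/(4*r^2))((0) + (-8*(r^3 + r)/(r^2 - 1)^3) - (0)) = (-r^2 - 1)/(r^3 - r)
This equals the proposed value (-r^2 - 1)/(r^3 - r).
Yes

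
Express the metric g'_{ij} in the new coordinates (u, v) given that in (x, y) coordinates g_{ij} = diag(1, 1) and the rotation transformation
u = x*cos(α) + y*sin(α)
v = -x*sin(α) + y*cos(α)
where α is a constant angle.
Invert the transformation: x = u*cos(α) - v*sin(α), y = u*sin(α) + v*cos(α)
g'_{ij} = (∂x^k/∂x'^i)(∂x^l/∂x'^j) g_{kl}; with g_{kl} = δ_{kl} this is Σ_k (∂x^k/∂x'^i)(∂x^k/∂x'^j).
Jacobian: ∂x/∂u = cos(α), ∂x/∂v = -sin(α), ∂y/∂u = sin(α), ∂y/∂v = cos(α)
g'_{uu} = (cos(α))(cos(α)) + (sin(α))(sin(α)) = 1
g'_{uv} = (cos(α))(-sin(α)) + (sin(α))(cos(α)) = 0
g'_{vv} = (-sin(α))(-sin(α)) + (cos(α))(cos(α)) = 1
g'_{ij} = diag(1, 1)
The Euclidean metric is invariant under rotations.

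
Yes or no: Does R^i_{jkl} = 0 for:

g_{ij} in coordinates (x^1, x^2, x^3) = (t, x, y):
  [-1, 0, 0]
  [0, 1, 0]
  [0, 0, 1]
All metric components are constant, so every Christoffel symbol vanishes and R^i_{jkl} = 0.
Yes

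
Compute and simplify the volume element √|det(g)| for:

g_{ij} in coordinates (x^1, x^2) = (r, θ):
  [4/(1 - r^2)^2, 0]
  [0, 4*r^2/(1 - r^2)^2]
det(g) = 16*r^2/(1 - r^2)^4
√|det(g)| = 4*r/(r^2 - 1)^2
Volume element: dV = 4*r/(r^2 - 1)^2 dr dθ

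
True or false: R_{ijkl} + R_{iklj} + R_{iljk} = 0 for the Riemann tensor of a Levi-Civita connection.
This is the first (algebraic) Bianchi identity.
True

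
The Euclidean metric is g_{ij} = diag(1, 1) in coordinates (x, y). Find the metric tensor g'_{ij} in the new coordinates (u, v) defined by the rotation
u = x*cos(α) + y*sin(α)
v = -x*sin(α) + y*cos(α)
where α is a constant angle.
Invert the transformation: x = u*cos(α) - v*sin(α), y = u*sin(α) + v*cos(α)
g'_{ij} = (∂x^k/∂x'^i)(∂x^l/∂x'^j) g_{kl}; with g_{kl} = δ_{kl} this is Σ_k (∂x^k/∂x'^i)(∂x^k/∂x'^j).
Jacobian: ∂x/∂u = cos(α), ∂x/∂v = -sin(α), ∂y/∂u = sin(α), ∂y/∂v = cos(α)
g'_{uu} = (cos(α))(cos(α)) + (sin(α))(sin(α)) = 1
g'_{uv} = (cos(α))(-sin(α)) + (sin(α))(cos(α)) = 0
g'_{vv} = (-sin(α))(-sin(α)) + (cos(α))(cos(α)) = 1
g'_{ij} = diag(1, 1)
The Euclidean metric is invariant under rotations.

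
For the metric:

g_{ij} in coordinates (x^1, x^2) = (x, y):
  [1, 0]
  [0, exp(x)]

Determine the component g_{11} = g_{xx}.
With x^1 = x, x^2 = y, g_{11} = g_{xx} is the row-1, column-1 entry of the matrix.
g_{11} = 1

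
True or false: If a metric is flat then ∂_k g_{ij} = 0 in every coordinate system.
Flatness means R^i_{jkl} = 0; the components can still vary, e.g. the flat plane in polar coordinates has g_{θθ} = r^2.
False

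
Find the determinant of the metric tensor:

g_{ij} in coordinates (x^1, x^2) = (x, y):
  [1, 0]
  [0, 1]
For a 2×2 metric: det(g) = g_{11}·g_{22} - g_{12}·g_{21}
= (1)·(1) - (0)·(0)
= 1 - 0
det(g) = 1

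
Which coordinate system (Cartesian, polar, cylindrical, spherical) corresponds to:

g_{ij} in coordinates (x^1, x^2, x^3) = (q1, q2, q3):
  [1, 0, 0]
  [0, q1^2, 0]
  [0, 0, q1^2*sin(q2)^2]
The line element ds^2 = dq1^2 + q1^2 dq2^2 + q1^2 sin(q2)^2 dq3^2 is dr^2 + r^2 dθ^2 + r^2 sin(θ)^2 dφ^2 with q1 = r, q2 = θ, q3 = φ.
spherical coordinates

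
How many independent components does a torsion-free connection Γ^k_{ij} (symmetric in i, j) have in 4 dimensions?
Γ^k_{ij} has n choices for the upper index and n(n+1)/2 independent symmetric lower index pairs.
Total = 4 × 4×5/2 = 4 × 10 = 40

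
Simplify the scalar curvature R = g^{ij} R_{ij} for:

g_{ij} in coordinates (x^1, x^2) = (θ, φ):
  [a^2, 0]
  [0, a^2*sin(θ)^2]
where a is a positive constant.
Non-zero Christoffel symbols (Γ^k_{ij} = Γ^k_{ji}):
Γ^θ_{φ φ} = -sin(2*θ)/2
Γ^φ_{θ φ} = 1/tan(θ)
Ricci tensor (R_{ij} = R^k_{ikj}): R_{θθ} = 1, R_{θφ} = 0, R_{φφ} = sin(θ)^2
Inverse metric: g^{θθ} = 1/a^2, g^{φφ} = 1/(a^2*sin(θ)^2)
R = g^{ij} R_{ij} = (1/a^2)(1) + (1/(a^2*sin(θ)^2))(sin(θ)^2) = 2/a^2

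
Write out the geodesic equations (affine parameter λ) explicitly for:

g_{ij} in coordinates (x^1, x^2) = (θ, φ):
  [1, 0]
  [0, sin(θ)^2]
Geodesic equation: d^2x^k/dλ^2 + Γ^k_{ij} (dx^i/dλ)(dx^j/dλ) = 0.
Non-zero Christoffel symbols:
Γ^θ_{φ φ} = -sin(2*θ)/2
Γ^φ_{θ φ} = 1/tan(θ)
Substituting (the symmetric pair Γ^k_{ij}, Γ^k_{ji} combines into a factor 2):
d^2θ/dλ^2 - (sin(2*θ)/2) (dφ/dλ)^2 = 0
d^2φ/dλ^2 + (2/tan(θ)) (dθ/dλ)(dφ/dλ) = 0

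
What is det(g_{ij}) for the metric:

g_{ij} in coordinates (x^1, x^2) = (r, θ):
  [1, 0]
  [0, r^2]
For a 2×2 metric: det(g) = g_{11}·g_{22} - g_{12}·g_{21}
= (1)·(r^2) - (0)·(0)
= r^2 - 0
det(g) = r^2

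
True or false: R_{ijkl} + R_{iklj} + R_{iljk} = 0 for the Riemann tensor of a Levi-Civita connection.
This is the first (algebraic) Bianchi identity.
True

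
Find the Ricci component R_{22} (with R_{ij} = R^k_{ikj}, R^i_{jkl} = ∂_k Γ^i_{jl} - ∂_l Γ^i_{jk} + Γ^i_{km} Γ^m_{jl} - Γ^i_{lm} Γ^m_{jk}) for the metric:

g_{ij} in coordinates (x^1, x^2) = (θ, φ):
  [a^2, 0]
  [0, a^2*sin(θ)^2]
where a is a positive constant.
Non-zero Christoffel symbols (Γ^k_{ij} = Γ^k_{ji}):
Γ^θ_{φ φ} = -sin(2*θ)/2
Γ^φ_{θ φ} = 1/tan(θ)
R^θ_{φ θ φ} = ∂_θ Γ^θ_{φ φ} - ∂_φ Γ^θ_{φ θ} + Γ^θ_{θ m} Γ^m_{φ φ} - Γ^θ_{φ m} Γ^m_{φ θ}
  = (-cos(2*θ)) - (0) + (0) - (-cos(θ)^2) = sin(θ)^2
R^φ_{φ φ φ} = 0 (a repeated index in an antisymmetric pair)
R_{φφ} = R^θ_{φ θ φ} + R^φ_{φ φ φ} = (sin(θ)^2) + (0) = sin(θ)^2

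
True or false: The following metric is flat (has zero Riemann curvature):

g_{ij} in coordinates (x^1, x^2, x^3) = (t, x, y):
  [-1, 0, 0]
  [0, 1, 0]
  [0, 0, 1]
All metric components are constant, so every Christoffel symbol vanishes and R^i_{jkl} = 0.
True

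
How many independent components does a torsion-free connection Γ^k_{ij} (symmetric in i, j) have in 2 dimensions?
Γ^k_{ij} has n choices for the upper index and n(n+1)/2 independent symmetric lower index pairs.
Total = 2 × 2×3/2 = 2 × 3 = 6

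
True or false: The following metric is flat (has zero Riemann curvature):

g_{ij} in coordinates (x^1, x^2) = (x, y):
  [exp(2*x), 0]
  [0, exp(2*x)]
Non-zero Christoffel symbols:
Γ^x_{x x} = 1
Γ^x_{y y} = -1
Γ^y_{x y} = 1
Ricci tensor: R_{xx} = 0, R_{xy} = 0, R_{yy} = 0
All R_{ij} vanish; in 2 dimensions the Riemann tensor is fully determined by the Ricci tensor, so R^i_{jkl} = 0: the metric is flat (curvilinear coordinates on flat space).
True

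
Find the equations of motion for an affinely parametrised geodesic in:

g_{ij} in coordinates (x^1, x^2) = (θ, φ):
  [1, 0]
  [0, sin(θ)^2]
Geodesic equation: d^2x^k/dλ^2 + Γ^k_{ij} (dx^i/dλ)(dx^j/dλ) = 0.
Non-zero Christoffel symbols:
Γ^θ_{φ φ} = -sin(2*θ)/2
Γ^φ_{θ φ} = 1/tan(θ)
Substituting (the symmetric pair Γ^k_{ij}, Γ^k_{ji} combines into a factor 2):
d^2θ/dλ^2 - (sin(2*θ)/2) (dφ/dλ)^2 = 0
d^2φ/dλ^2 + (2/tan(θ)) (dθ/dλ)(dφ/dλ) = 0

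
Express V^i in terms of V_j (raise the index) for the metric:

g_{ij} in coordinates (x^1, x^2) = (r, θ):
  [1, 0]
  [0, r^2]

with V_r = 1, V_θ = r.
Inverse metric (diagonal): g^{rr} = 1, g^{θθ} = 1/r^2
V^i = g^{ij} V_j:
V^r = (1)(1) + (0)(r) = 1
V^θ = (0)(1) + (1/r^2)(r) = 1/r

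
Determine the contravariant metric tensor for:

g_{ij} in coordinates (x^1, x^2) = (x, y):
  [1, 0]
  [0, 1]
The metric is diagonal, so g^{ij} is diagonal with entries 1/g_{ii}: diag(1, 1).
g^{ij}:
  [1, 0]
  [0, 1]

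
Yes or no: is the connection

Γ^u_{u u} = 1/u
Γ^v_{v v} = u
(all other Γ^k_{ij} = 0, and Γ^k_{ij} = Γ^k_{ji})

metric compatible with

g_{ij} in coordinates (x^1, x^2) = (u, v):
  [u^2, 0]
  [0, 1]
Using ∇_k g_{ij} = ∂_k g_{ij} - Γ^m_{ki} g_{mj} - Γ^m_{kj} g_{im}:
∇_v g_{vv} = (0) - (u) - (u) = -2*u ≠ 0
So the connection is not metric compatible (it is not the Levi-Civita connection).
No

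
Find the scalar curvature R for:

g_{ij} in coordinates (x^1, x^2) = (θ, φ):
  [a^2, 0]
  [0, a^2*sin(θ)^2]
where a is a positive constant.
Non-zero Christoffel symbols (Γ^k_{ij} = Γ^k_{ji}):
Γ^θ_{φ φ} = -sin(2*θ)/2
Γ^φ_{θ φ} = 1/tan(θ)
Ricci tensor (R_{ij} = R^k_{ikj}): R_{θθ} = 1, R_{θφ} = 0, R_{φφ} = sin(θ)^2
Inverse metric: g^{θθ} = 1/a^2, g^{φφ} = 1/(a^2*sin(θ)^2)
R = g^{ij} R_{ij} = (1/a^2)(1) + (1/(a^2*sin(θ)^2))(sin(θ)^2) = 2/a^2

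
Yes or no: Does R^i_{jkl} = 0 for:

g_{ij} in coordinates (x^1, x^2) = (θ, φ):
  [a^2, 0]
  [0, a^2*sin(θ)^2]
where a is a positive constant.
Non-zero Christoffel symbols:
Γ^θ_{φ φ} = -sin(2*θ)/2
Γ^φ_{θ φ} = 1/tan(θ)
Ricci tensor: R_{θθ} = 1, R_{θφ} = 0, R_{φφ} = sin(θ)^2
The Ricci tensor is non-zero, so the Riemann tensor is non-zero: not flat.
No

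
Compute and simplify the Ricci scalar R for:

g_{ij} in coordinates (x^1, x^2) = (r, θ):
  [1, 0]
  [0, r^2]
Non-zero Christoffel symbols (Γ^k_{ij} = Γ^k_{ji}):
Γ^r_{θ θ} = -r
Γ^θ_{r θ} = 1/r
Ricci tensor (R_{ij} = R^k_{ikj}): R_{rr} = 0, R_{rθ} = 0, R_{θθ} = 0
Inverse metric: g^{rr} = 1, g^{θθ} = 1/r^2
R = g^{ij} R_{ij} = (1)(0) + (1/r^2)(0) = 0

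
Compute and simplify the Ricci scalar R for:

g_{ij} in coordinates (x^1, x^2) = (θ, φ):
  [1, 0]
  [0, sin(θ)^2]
Non-zero Christoffel symbols (Γ^k_{ij} = Γ^k_{ji}):
Γ^θ_{φ φ} = -sin(2*θ)/2
Γ^φ_{θ φ} = 1/tan(θ)
Ricci tensor (R_{ij} = R^k_{ikj}): R_{θθ} = 1, R_{θφ} = 0, R_{φφ} = sin(θ)^2
Inverse metric: g^{θθ} = 1, g^{φφ} = 1/sin(θ)^2
R = g^{ij} R_{ij} = (1)(1) + (1/sin(θ)^2)(sin(θ)^2) = 2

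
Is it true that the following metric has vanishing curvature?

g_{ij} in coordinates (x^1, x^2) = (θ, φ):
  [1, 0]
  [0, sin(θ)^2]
Non-zero Christoffel symbols:
Γ^θ_{φ φ} = -sin(2*θ)/2
Γ^φ_{θ φ} = 1/tan(θ)
Ricci tensor: R_{θθ} = 1, R_{θφ} = 0, R_{φφ} = sin(θ)^2
The Ricci tensor is non-zero, so the Riemann tensor is non-zero: not flat.
No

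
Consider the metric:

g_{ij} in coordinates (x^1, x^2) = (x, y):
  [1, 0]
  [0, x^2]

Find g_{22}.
With x^1 = x, x^2 = y, g_{22} = g_{yy} is the row-2, column-2 entry of the matrix.
g_{22} = x^2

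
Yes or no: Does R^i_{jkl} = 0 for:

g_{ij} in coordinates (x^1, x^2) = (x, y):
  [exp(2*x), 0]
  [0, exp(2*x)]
Non-zero Christoffel symbols:
Γ^x_{x x} = 1
Γ^x_{y y} = -1
Γ^y_{x y} = 1
Ricci tensor: R_{xx} = 0, R_{xy} = 0, R_{yy} = 0
All R_{ij} vanish; in 2 dimensions the Riemann tensor is fully determined by the Ricci tensor, so R^i_{jkl} = 0: the metric is flat (curvilinear coordinates on flat space).
Yes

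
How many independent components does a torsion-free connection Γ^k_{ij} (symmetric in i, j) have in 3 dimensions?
Γ^k_{ij} has n choices for the upper index and n(n+1)/2 independent symmetric lower index pairs.
Total = 3 × 3×4/2 = 3 × 6 = 18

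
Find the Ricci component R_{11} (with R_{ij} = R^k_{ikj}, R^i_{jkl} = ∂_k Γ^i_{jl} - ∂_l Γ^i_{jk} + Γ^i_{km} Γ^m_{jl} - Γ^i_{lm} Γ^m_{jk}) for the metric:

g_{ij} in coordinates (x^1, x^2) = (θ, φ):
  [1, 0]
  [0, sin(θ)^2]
Non-zero Christoffel symbols (Γ^k_{ij} = Γ^k_{ji}):
Γ^θ_{φ φ} = -sin(2*θ)/2
Γ^φ_{θ φ} = 1/tan(θ)
R^θ_{θ θ θ} = 0 (a repeated index in an antisymmetric pair)
R^φ_{θ φ θ} = ∂_φ Γ^φ_{θ θ} - ∂_θ Γ^φ_{θ φ} + Γ^φ_{φ m} Γ^m_{θ θ} - Γ^φ_{θ m} Γ^m_{θ φ}
  = (0) - (-1/sin(θ)^2) + (0) - (1/tan(θ)^2) = 1
R_{θθ} = R^θ_{θ θ θ} + R^φ_{θ φ θ} = (0) + (1) = 1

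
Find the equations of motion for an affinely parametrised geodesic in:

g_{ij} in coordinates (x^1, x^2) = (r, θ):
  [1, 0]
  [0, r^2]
Geodesic equation: d^2x^k/dλ^2 + Γ^k_{ij} (dx^i/dλ)(dx^j/dλ) = 0.
Non-zero Christoffel symbols:
Γ^r_{θ θ} = -r
Γ^θ_{r θ} = 1/r
Substituting (the symmetric pair Γ^k_{ij}, Γ^k_{ji} combines into a factor 2):
d^2r/dλ^2 - r (dθ/dλ)^2 = 0
d^2θ/dλ^2 + (2/r) (dr/dλ)(dθ/dλ) = 0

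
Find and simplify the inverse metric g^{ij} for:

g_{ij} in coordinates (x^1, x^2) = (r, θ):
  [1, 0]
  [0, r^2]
The metric is diagonal, so g^{ij} is diagonal with entries 1/g_{ii}: diag(1, 1/(r^2)).
g^{ij}:
  [1, 0]
  [0, 1/r^2]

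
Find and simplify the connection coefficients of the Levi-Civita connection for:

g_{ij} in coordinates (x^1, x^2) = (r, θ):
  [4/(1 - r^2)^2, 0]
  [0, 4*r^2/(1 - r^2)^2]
Using Γ^k_{ij} = (1/2) g^{km} (∂_i g_{mj} + ∂_j g_{mi} - ∂_m g_{ij}); the metric is diagonal, so only the m = k term contributes.
Non-zero symbols (using the symmetry Γ^k_{ij} = Γ^k_{ji}):
Γ^r_{r r} = (1/2) g^{rr} (∂_r g_{rr} + ∂_r g_{rr} - ∂_r g_{rr}) = (1/2)((1 - r^2)^2/4)((16*r/(1 - r^2)^3) + (16*r/(1 - r^2)^3) - (16*r/(1 - r^2)^3)) = 2*r/(1 - r^2)
Γ^r_{θ θ} = (1/2) g^{rr} (∂_θ g_{rθ} + ∂_θ g_{rθ} - ∂_r g_{θθ}) = (1/2)((1 - r^2)^2/4)((0) + (0) - (-8*(r^3 + r)/(r^2 - 1)^3)) = (r^3 + r)/(r^2 - 1)
Γ^θ_{r θ} = (1/2) g^{θθ} (∂_r g_{θθ} + ∂_θ g_{θr} - ∂_θ g_{rθ}) = (1/2)((1 - r^2)^2/(4*r^2))((-8*(r^3 + r)/(r^2 - 1)^3) + (0) - (0)) = (-r^2 - 1)/(r^3 - r)
All other Christoffel symbols are zero.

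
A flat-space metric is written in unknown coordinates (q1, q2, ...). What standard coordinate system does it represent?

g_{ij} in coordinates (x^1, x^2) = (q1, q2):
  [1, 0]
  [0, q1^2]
The line element ds^2 = dq1^2 + q1^2 dq2^2 is dr^2 + r^2 dθ^2 with q1 = r, q2 = θ.
polar coordinates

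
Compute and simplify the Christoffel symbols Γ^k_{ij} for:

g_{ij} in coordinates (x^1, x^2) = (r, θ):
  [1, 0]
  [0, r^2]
Using Γ^k_{ij} = (1/2) g^{km} (∂_i g_{mj} + ∂_j g_{mi} - ∂_m g_{ij}); the metric is diagonal, so only the m = k term contributes.
Non-zero symbols (using the symmetry Γ^k_{ij} = Γ^k_{ji}):
Γ^r_{θ θ} = (1/2) g^{rr} (∂_θ g_{rθ} + ∂_θ g_{rθ} - ∂_r g_{θθ}) = (1/2)(1)((0) + (0) - (2*r)) = -r
Γ^θ_{r θ} = (1/2) g^{θθ} (∂_r g_{θθ} + ∂_θ g_{θr} - ∂_θ g_{rθ}) = (1/2)(1/r^2)((2*r) + (0) - (0)) = 1/r
All other Christoffel symbols are zero.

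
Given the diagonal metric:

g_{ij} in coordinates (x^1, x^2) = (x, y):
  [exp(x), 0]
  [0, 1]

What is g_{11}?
With x^1 = x, x^2 = y, g_{11} = g_{xx} is the row-1, column-1 entry of the matrix.
g_{11} = exp(x)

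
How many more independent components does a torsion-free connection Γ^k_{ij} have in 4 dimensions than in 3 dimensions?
Independent components in n dimensions: n × n(n+1)/2 = n^2(n+1)/2.
4D: 4 × 10 = 40
3D: 3 × 6 = 18
Difference = 40 - 18 = 22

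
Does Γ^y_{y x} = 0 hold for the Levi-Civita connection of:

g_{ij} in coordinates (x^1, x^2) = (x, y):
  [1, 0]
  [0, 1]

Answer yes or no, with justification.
Γ^y_{y x} = (1/2) g^{yy} (∂_y g_{yx} + ∂_x g_{yy} - ∂_y g_{yx}) = (1/2)(1)((0) + (0) - (0)) = 0
This equals the proposed value 0.
Yes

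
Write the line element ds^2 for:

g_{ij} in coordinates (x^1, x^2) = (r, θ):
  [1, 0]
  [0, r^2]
ds^2 = g_{ij} dx^i dx^j; only the non-zero components contribute.
ds^2 = dr^2 + r^2 dθ^2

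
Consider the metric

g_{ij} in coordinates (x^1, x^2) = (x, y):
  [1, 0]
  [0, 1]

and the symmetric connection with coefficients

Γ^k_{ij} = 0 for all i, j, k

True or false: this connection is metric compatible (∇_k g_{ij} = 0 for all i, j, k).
Using ∇_k g_{ij} = ∂_k g_{ij} - Γ^m_{ki} g_{mj} - Γ^m_{kj} g_{im}:
e.g. ∇_y g_{xy} = (0) - (0) - (0) = 0
Every component ∇_k g_{ij} vanishes: the connection is metric compatible.
True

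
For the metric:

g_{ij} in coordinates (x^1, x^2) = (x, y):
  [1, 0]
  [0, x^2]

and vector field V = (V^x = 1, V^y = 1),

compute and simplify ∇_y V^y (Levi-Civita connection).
Non-zero Christoffel symbols:
Γ^x_{y y} = -x
Γ^y_{x y} = 1/x
∇_y V^y = ∂_y V^y + Γ^y_{y j} V^j
  = (0) + (1/x)(1) + (0)(1)
  = 1/x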